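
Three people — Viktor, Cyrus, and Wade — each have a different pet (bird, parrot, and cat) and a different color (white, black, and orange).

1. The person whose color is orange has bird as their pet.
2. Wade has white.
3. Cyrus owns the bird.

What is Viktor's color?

With clues 1–2, white is impossible for Viktor's color.
With clues 1–3, orange is impossible for Viktor's color.
That leaves black.

black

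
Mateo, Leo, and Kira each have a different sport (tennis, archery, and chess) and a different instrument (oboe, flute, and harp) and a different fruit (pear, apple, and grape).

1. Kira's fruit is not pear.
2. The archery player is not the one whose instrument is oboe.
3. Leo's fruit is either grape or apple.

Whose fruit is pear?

Clue 1 rules out Kira for the one with fruit pear.
With clues 1–3, Leo is impossible for the one with fruit pear.
That leaves Mateo.

Mateo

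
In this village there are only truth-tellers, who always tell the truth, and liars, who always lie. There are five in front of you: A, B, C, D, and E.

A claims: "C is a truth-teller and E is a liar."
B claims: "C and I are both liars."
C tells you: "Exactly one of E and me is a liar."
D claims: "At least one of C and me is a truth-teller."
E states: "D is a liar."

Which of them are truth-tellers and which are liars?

Consider A. Suppose A is a liar.
Then no assignment of the remaining roles makes every statement match its speaker's type — contradiction.
So A is a truth-teller.
Consider B. Suppose B is a truth-teller.
Then B's own statement would have to be true, but it can't be — contradiction.
So B is a liar.
Consider C. Suppose C is a liar.
Then A's statement comes out false, contradicting A being a truth-teller.
So C is a truth-teller.
With that fixed, D's statement is true, so D is a truth-teller.
With that fixed, E's statement is false, so E is a liar.

A: truth-teller, B: liar, C: truth-teller, D: truth-teller, E: liar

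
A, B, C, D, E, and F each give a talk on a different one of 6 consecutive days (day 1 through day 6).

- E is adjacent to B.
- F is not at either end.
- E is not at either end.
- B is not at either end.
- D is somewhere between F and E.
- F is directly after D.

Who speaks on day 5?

F

With clues 1–5, A, C, and D are ruled out for day 5.
With clues 1–6, B and E are ruled out for day 5.
So day 5 is F.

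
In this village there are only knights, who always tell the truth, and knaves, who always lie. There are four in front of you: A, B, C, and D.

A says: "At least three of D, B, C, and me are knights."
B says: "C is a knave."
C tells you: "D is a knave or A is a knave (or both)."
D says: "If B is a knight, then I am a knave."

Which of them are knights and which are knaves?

Consider A. Suppose A is a knight.
Then no assignment of the remaining roles makes every statement match its speaker's type — contradiction.
So A is a knave.
With that fixed, C's statement is true, so C is a knight.
With that fixed, B's statement is false, so B is a knave.
With that fixed, D's statement is true, so D is a knight.

A: knave, B: knave, C: knight, D: knight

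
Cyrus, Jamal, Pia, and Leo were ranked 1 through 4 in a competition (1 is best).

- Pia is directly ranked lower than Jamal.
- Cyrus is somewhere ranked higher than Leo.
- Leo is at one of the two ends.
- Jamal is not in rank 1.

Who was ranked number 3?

Pia

With clues 1–2, Leo is ruled out for rank 3.
With clues 1–3, Jamal is ruled out for rank 3.
With clues 1–4, Cyrus is ruled out for rank 3.
So rank 3 is Pia.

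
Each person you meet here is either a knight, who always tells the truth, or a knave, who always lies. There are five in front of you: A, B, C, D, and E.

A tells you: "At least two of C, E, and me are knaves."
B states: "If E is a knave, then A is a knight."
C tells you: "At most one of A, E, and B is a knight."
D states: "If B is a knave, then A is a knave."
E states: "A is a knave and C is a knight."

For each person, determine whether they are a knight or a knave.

A: knight, B: knight, C: knave, D: knight, E: knave

Consider A. Suppose A is a knave.
Then no assignment of the remaining roles makes every statement match its speaker's type — contradiction.
So A is a knight.
With that fixed, B's statement is true, so B is a knight.
With that fixed, C's statement is false, so C is a knave.
With that fixed, D's statement is true, so D is a knight.
With that fixed, E's statement is false, so E is a knave.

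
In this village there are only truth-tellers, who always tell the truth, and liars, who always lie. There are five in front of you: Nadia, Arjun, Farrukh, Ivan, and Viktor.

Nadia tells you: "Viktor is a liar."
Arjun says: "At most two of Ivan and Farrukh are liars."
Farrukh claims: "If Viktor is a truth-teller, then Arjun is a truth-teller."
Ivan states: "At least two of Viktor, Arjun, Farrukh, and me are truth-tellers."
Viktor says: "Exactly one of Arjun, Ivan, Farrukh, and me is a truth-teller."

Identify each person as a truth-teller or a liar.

Nadia: truth-teller, Arjun: truth-teller, Farrukh: truth-teller, Ivan: truth-teller, Viktor: liar

Regardless of anyone's role, Arjun's statement is true, so Arjun is a truth-teller.
With that fixed, Farrukh's statement is true, so Farrukh is a truth-teller.
With that fixed, Ivan's statement is true, so Ivan is a truth-teller.
With that fixed, Viktor's statement is false, so Viktor is a liar.
With that fixed, Nadia's statement is true, so Nadia is a truth-teller.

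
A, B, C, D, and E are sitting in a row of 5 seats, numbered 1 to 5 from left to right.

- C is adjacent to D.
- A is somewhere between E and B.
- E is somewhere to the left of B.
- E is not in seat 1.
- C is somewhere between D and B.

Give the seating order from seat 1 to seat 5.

D, C, E, A, B

From clues 1–2: A is in {2,4}.
From clues 1–4: E → seat 3, A → seat 4, B → seat 5.
From clues 1–5: D → seat 1, C → seat 2.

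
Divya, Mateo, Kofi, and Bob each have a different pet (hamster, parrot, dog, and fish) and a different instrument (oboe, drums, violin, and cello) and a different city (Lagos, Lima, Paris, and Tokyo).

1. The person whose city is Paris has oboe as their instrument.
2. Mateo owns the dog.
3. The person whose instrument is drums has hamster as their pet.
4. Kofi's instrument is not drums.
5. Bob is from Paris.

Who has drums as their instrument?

Divya

With clues 1–3, Mateo is impossible for the one with instrument drums.
With clues 1–4, Kofi is impossible for the one with instrument drums.
With clues 1–5, Bob is impossible for the one with instrument drums.
That leaves Divya.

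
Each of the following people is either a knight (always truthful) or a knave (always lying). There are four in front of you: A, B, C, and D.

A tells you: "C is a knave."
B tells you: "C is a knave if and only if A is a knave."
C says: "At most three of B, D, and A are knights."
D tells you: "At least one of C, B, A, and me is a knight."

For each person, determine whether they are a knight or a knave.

A: knave, B: knave, C: knight, D: knight

Regardless of anyone's role, C's statement is true, so C is a knight.
With that fixed, D's statement is true, so D is a knight.
With that fixed, A's statement is false, so A is a knave.
With that fixed, B's statement is false, so B is a knave.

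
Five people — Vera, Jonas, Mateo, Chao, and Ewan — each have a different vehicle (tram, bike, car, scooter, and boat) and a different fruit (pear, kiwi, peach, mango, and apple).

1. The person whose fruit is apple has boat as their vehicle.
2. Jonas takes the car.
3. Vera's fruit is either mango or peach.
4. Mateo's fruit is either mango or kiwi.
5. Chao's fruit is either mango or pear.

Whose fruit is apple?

Ewan

With clues 1–2, Jonas is impossible for the one with fruit apple.
With clues 1–3, Vera is impossible for the one with fruit apple.
With clues 1–4, Mateo is impossible for the one with fruit apple.
With clues 1–5, Chao is impossible for the one with fruit apple.
That leaves Ewan.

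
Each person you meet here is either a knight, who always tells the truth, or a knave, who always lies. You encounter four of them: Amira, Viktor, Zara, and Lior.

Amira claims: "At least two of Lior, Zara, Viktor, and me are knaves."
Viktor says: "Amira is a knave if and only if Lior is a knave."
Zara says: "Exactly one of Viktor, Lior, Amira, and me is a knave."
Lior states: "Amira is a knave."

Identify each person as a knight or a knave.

Consider Amira. Suppose Amira is a knave.
Then no assignment of the remaining roles makes every statement match its speaker's type — contradiction.
So Amira is a knight.
With that fixed, Lior's statement is false, so Lior is a knave.
With that fixed, Viktor's statement is false, so Viktor is a knave.
With that fixed, Zara's statement is false, so Zara is a knave.

Amira: knight, Viktor: knave, Zara: knave, Lior: knave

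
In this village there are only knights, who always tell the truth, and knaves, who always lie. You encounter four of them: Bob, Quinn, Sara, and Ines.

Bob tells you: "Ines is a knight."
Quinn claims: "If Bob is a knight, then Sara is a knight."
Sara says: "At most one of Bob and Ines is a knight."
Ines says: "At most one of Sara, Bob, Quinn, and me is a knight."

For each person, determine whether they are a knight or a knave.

Consider Bob. Suppose Bob is a knight.
Then no assignment of the remaining roles makes every statement match its speaker's type — contradiction.
So Bob is a knave.
With that fixed, Quinn's statement is true, so Quinn is a knight.
With that fixed, Sara's statement is true, so Sara is a knight.
With that fixed, Ines's statement is false, so Ines is a knave.

Bob: knave, Quinn: knight, Sara: knight, Ines: knave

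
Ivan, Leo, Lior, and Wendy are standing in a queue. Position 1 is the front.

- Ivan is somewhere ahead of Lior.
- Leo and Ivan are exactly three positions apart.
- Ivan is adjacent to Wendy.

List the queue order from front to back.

Ivan, Wendy, Lior, Leo

From clue 1: Ivan is in {1,2,3}.
From clues 1–2: Ivan → position 1, Leo → position 4.
From clues 1–3: Wendy → position 2, Lior → position 3.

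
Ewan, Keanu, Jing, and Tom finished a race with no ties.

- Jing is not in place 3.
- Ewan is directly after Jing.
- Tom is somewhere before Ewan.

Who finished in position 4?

Keanu

With clues 1–2, Ewan and Jing are ruled out for place 4.
With clues 1–3, Tom is ruled out for place 4.
So place 4 is Keanu.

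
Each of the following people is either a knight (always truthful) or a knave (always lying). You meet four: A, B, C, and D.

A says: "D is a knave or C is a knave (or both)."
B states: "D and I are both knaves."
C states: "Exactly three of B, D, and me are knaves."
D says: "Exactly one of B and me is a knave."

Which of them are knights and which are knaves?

A: knight, B: knave, C: knave, D: knight

Consider A. Suppose A is a knave.
Then no assignment of the remaining roles makes every statement match its speaker's type — contradiction.
So A is a knight.
Consider B. Suppose B is a knight.
Then B's own statement would have to be true, but it can't be — contradiction.
So B is a knave.
Consider C. Suppose C is a knight.
Then C's own statement would have to be true, but it can't be — contradiction.
So C is a knave.
Consider D. Suppose D is a knave.
Then B's statement comes out true, contradicting B being a knave.
So D is a knight.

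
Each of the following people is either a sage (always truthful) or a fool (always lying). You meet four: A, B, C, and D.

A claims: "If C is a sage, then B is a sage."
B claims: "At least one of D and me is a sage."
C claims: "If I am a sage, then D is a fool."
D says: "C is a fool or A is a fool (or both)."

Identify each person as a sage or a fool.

Consider A. Suppose A is a fool.
Then no assignment of the remaining roles makes every statement match its speaker's type — contradiction.
So A is a sage.
Consider B. Suppose B is a fool.
Then no assignment of the remaining roles makes every statement match its speaker's type — contradiction.
So B is a sage.
Consider C. Suppose C is a fool.
Then C's own statement would have to be false, but it can't be — contradiction.
So C is a sage.
With that fixed, D's statement is false, so D is a fool.

A: sage, B: sage, C: sage, D: fool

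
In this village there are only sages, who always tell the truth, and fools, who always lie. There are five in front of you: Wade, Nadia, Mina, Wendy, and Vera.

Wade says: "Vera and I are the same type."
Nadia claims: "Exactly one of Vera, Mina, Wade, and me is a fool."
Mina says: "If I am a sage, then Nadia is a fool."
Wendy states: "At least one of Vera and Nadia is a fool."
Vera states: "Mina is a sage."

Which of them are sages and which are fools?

Wade: fool, Nadia: fool, Mina: sage, Wendy: sage, Vera: sage

Consider Wade. Suppose Wade is a sage.
Then no assignment of the remaining roles makes every statement match its speaker's type — contradiction.
So Wade is a fool.
Consider Nadia. Suppose Nadia is a sage.
Then whichever role Mina has, Mina's statement has the wrong truth value — contradiction.
So Nadia is a fool.
With that fixed, Mina's statement is true, so Mina is a sage.
With that fixed, Wendy's statement is true, so Wendy is a sage.
With that fixed, Vera's statement is true, so Vera is a sage.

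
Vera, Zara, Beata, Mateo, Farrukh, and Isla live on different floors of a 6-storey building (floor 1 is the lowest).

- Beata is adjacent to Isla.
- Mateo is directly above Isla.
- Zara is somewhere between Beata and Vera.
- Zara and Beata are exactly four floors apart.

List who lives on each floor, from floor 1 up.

From clues 1–2: Beata is in {1,2,3,4}.
From clues 1–3: Vera is in {1,2,5,6}.
From clues 1–4: Beata → floor 1, Isla → floor 2, Mateo → floor 3, Farrukh → floor 4, Zara → floor 5, Vera → floor 6.

Beata, Isla, Mateo, Farrukh, Zara, Vera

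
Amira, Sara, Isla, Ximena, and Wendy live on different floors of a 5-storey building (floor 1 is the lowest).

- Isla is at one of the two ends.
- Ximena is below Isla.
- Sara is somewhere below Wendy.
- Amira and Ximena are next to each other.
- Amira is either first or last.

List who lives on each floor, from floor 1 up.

From clue 1: Isla is in {1,5}.
From clues 1–2: Isla → floor 5.
From clues 1–3: Sara is in {1,2,3}.
From clues 1–4: Sara is in {1,3}.
From clues 1–5: Amira → floor 1, Ximena → floor 2, Sara → floor 3, Wendy → floor 4.

Amira, Ximena, Sara, Wendy, Isla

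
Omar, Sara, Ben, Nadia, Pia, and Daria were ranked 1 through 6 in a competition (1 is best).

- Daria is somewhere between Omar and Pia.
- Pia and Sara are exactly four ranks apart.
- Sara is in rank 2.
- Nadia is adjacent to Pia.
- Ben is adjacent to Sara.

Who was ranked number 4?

Daria

With clues 1–2, Pia and Sara are ruled out for rank 4.
With clues 1–4, Nadia and Omar are ruled out for rank 4.
With clues 1–5, Ben is ruled out for rank 4.
So rank 4 is Daria.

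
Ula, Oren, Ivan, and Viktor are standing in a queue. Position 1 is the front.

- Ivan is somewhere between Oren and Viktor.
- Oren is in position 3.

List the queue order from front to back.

From clue 1: Ivan is in {2,3}.
From clues 1–2: Viktor → position 1, Ivan → position 2, Oren → position 3, Ula → position 4.

Viktor, Ivan, Oren, Ula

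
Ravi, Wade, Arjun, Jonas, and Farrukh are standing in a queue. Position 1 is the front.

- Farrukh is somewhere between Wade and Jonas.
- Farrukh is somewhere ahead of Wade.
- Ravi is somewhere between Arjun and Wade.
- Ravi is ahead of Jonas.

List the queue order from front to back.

Arjun, Ravi, Jonas, Farrukh, Wade

From clue 1: Farrukh is in {2,3,4}.
From clues 1–2: Wade is in {3,4,5}.
From clues 1–3: Wade is in {3,5}.
From clues 1–4: Arjun → position 1, Ravi → position 2, Jonas → position 3, Farrukh → position 4, Wade → position 5.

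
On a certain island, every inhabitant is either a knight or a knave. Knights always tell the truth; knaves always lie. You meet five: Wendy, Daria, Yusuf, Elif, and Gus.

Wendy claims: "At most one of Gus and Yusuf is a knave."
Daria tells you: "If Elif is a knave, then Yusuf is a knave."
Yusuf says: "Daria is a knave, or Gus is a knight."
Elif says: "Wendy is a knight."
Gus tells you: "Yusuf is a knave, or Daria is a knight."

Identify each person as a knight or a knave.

Wendy: knight, Daria: knight, Yusuf: knight, Elif: knight, Gus: knight

Consider Wendy. Suppose Wendy is a knave.
Then no assignment of the remaining roles makes every statement match its speaker's type — contradiction.
So Wendy is a knight.
With that fixed, Elif's statement is true, so Elif is a knight.
With that fixed, Daria's statement is true, so Daria is a knight.
With that fixed, Gus's statement is true, so Gus is a knight.
With that fixed, Yusuf's statement is true, so Yusuf is a knight.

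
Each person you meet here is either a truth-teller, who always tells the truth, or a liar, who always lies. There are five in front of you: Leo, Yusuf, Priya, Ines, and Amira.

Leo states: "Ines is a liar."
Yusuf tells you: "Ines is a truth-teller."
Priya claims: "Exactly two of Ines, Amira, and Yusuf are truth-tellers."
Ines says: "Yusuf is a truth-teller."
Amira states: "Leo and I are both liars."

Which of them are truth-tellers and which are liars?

Consider Leo. Suppose Leo is a liar.
Then whichever role Amira has, Amira's statement has the wrong truth value — contradiction.
So Leo is a truth-teller.
With that fixed, Amira's statement is false, so Amira is a liar.
Consider Yusuf. Suppose Yusuf is a truth-teller.
Then no assignment of the remaining roles makes every statement match its speaker's type — contradiction.
So Yusuf is a liar.
With that fixed, Priya's statement is false, so Priya is a liar.
With that fixed, Ines's statement is false, so Ines is a liar.

Leo: truth-teller, Yusuf: liar, Priya: liar, Ines: liar, Amira: liar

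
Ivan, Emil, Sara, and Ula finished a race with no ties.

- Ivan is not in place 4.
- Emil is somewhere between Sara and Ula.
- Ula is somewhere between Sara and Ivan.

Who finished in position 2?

With clues 1–3, Emil, Ivan, and Sara are ruled out for place 2.
So place 2 is Ula.

Ula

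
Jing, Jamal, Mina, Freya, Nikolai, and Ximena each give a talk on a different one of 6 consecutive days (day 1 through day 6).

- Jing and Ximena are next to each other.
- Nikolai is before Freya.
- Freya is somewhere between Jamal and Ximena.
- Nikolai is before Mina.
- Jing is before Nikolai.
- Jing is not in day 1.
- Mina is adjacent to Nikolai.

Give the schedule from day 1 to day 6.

From clues 1–2: Freya is in {2,3,4,5,6}.
From clues 1–3: Freya is in {3,4,5}.
From clues 1–5: Nikolai → day 3.
From clues 1–6: Ximena → day 1, Jing → day 2.
From clues 1–7: Mina → day 4, Freya → day 5, Jamal → day 6.

Ximena, Jing, Nikolai, Mina, Freya, Jamal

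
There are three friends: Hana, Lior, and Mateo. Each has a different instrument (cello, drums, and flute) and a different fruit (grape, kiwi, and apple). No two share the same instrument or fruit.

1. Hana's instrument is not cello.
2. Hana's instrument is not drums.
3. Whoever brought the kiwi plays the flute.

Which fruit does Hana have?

kiwi

With clues 1–3, apple and grape are impossible for Hana's fruit.
That leaves kiwi.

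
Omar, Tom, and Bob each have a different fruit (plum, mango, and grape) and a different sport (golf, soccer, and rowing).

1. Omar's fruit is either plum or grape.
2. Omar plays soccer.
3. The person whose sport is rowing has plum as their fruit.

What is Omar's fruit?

grape

Clue 1 rules out mango for Omar's fruit.
With clues 1–3, plum is impossible for Omar's fruit.
That leaves grape.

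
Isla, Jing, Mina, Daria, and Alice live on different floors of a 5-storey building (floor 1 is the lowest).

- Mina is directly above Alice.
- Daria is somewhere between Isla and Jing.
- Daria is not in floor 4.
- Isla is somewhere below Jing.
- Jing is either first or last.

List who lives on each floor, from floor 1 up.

From clue 1: Mina is in {2,3,4,5}.
From clues 1–2: Daria is in {2,4}.
From clues 1–3: Daria → floor 2.
From clues 1–4: Isla → floor 1.
From clues 1–5: Alice → floor 3, Mina → floor 4, Jing → floor 5.

Isla, Daria, Alice, Mina, Jing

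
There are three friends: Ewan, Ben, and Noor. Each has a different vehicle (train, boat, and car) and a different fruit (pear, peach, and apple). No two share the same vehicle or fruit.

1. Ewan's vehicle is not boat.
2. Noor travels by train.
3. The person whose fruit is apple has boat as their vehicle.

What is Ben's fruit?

apple

With clues 1–3, peach and pear are impossible for Ben's fruit.
That leaves apple.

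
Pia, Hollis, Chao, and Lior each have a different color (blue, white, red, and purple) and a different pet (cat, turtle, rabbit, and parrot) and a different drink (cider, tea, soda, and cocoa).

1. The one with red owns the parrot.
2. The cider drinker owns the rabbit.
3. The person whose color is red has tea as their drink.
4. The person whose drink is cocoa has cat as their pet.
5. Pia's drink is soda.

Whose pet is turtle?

With clues 1–5, Chao, Hollis, and Lior are impossible for the one with pet turtle.
That leaves Pia.

Pia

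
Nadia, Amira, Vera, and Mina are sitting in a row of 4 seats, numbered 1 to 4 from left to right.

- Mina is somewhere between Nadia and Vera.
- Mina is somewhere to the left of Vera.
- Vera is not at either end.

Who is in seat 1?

Nadia

With clue 1, Mina is ruled out for seat 1.
With clues 1–2, Vera is ruled out for seat 1.
With clues 1–3, Amira is ruled out for seat 1.
So seat 1 is Nadia.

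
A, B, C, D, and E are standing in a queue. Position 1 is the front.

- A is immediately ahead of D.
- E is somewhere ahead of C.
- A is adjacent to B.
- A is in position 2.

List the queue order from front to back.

B, A, D, E, C

From clue 1: A is in {1,2,3,4}.
From clues 1–3: C is in {2,5}.
From clues 1–4: B → position 1, A → position 2, D → position 3, E → position 4, C → position 5.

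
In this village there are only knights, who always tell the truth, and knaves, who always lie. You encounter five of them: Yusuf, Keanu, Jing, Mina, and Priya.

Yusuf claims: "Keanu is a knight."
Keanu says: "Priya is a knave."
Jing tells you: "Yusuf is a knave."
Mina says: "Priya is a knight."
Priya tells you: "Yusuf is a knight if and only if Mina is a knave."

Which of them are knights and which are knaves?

Consider Yusuf. Suppose Yusuf is a knight.
Then no assignment of the remaining roles makes every statement match its speaker's type — contradiction.
So Yusuf is a knave.
With that fixed, Jing's statement is true, so Jing is a knight.
Consider Keanu. Suppose Keanu is a knight.
Then Yusuf's statement comes out true, contradicting Yusuf being a knave.
So Keanu is a knave.
Consider Mina. Suppose Mina is a knave.
Then no assignment of the remaining roles makes every statement match its speaker's type — contradiction.
So Mina is a knight.
With that fixed, Priya's statement is true, so Priya is a knight.

Yusuf: knave, Keanu: knave, Jing: knight, Mina: knight, Priya: knight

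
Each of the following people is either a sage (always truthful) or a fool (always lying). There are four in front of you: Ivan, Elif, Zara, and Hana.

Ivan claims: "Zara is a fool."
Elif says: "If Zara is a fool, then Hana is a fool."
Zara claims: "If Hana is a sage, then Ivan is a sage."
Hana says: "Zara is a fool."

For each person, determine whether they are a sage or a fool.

Ivan: fool, Elif: sage, Zara: sage, Hana: fool

Consider Ivan. Suppose Ivan is a sage.
Then no assignment of the remaining roles makes every statement match its speaker's type — contradiction.
So Ivan is a fool.
Consider Elif. Suppose Elif is a fool.
Then no assignment of the remaining roles makes every statement match its speaker's type — contradiction.
So Elif is a sage.
Consider Zara. Suppose Zara is a fool.
Then Ivan's statement comes out true, contradicting Ivan being a fool.
So Zara is a sage.
With that fixed, Hana's statement is false, so Hana is a fool.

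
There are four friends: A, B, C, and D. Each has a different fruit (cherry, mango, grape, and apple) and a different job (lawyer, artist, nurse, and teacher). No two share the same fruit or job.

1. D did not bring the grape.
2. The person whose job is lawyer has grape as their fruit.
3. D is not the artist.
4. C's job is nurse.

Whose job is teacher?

D

With clues 1–4, A, B, and C are impossible for the one with job teacher.
That leaves D.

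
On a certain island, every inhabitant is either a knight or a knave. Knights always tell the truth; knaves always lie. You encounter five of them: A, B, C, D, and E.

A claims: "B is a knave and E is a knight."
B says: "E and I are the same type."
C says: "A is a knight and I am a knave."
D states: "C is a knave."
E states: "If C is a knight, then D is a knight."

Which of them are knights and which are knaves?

A: knave, B: knight, C: knave, D: knight, E: knight

Consider A. Suppose A is a knight.
Then whichever role C has, C's statement has the wrong truth value — contradiction.
So A is a knave.
With that fixed, C's statement is false, so C is a knave.
With that fixed, D's statement is true, so D is a knight.
With that fixed, E's statement is true, so E is a knight.
Consider B. Suppose B is a knave.
Then A's statement comes out true, contradicting A being a knave.
So B is a knight.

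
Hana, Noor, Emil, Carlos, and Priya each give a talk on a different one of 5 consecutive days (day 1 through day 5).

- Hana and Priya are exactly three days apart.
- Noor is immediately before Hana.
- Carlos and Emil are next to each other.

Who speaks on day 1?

With clues 1–2, Hana is ruled out for day 1.
With clues 1–3, Carlos, Emil, and Priya are ruled out for day 1.
So day 1 is Noor.

Noor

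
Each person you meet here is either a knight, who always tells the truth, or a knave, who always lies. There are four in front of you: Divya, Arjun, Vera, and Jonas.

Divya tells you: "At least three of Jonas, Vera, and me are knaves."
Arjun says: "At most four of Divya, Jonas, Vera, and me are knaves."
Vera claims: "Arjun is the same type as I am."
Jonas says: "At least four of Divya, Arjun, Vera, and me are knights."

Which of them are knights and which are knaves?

Regardless of anyone's role, Arjun's statement is true, so Arjun is a knight.
Consider Divya. Suppose Divya is a knight.
Then Divya's own statement would have to be true, but it can't be — contradiction.
So Divya is a knave.
With that fixed, Jonas's statement is false, so Jonas is a knave.
Consider Vera. Suppose Vera is a knave.
Then Divya's statement comes out true, contradicting Divya being a knave.
So Vera is a knight.

Divya: knave, Arjun: knight, Vera: knight, Jonas: knave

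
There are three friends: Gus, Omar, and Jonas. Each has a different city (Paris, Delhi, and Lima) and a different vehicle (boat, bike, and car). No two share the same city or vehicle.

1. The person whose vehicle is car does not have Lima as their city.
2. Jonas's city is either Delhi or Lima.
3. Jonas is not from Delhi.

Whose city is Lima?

Jonas

With clues 1–3, Gus and Omar are impossible for the one with city Lima.
That leaves Jonas.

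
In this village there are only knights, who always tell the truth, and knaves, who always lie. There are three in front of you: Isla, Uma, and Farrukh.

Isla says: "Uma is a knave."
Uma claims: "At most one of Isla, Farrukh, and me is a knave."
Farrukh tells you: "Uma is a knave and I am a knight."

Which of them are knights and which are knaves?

Isla: knight, Uma: knave, Farrukh: knave

Consider Isla. Suppose Isla is a knave.
Then no assignment of the remaining roles makes every statement match its speaker's type — contradiction.
So Isla is a knight.
Consider Uma. Suppose Uma is a knight.
Then Isla's statement comes out false, contradicting Isla being a knight.
So Uma is a knave.
Consider Farrukh. Suppose Farrukh is a knight.
Then Uma's statement comes out true, contradicting Uma being a knave.
So Farrukh is a knave.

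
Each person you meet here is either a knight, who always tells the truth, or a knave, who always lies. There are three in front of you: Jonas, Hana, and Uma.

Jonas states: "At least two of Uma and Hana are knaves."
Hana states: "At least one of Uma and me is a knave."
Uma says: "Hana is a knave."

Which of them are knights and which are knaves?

Jonas: knave, Hana: knight, Uma: knave

Consider Jonas. Suppose Jonas is a knight.
Then no assignment of the remaining roles makes every statement match its speaker's type — contradiction.
So Jonas is a knave.
Consider Hana. Suppose Hana is a knave.
Then Hana's own statement would have to be false, but it can't be — contradiction.
So Hana is a knight.
With that fixed, Uma's statement is false, so Uma is a knave.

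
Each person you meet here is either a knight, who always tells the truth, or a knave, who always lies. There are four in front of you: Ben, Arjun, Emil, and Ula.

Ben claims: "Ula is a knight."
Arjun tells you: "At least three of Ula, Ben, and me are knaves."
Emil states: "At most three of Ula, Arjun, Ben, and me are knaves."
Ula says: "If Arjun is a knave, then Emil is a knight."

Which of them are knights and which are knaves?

Ben: knight, Arjun: knave, Emil: knight, Ula: knight

Consider Ben. Suppose Ben is a knave.
Then no assignment of the remaining roles makes every statement match its speaker's type — contradiction.
So Ben is a knight.
With that fixed, Arjun's statement is false, so Arjun is a knave.
With that fixed, Emil's statement is true, so Emil is a knight.
With that fixed, Ula's statement is true, so Ula is a knight.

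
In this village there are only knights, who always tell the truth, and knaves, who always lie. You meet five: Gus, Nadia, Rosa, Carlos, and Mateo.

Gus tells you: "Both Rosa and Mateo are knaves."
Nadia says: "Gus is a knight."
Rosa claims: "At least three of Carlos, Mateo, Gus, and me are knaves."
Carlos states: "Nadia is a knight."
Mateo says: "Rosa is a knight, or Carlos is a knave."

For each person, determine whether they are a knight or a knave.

Consider Gus. Suppose Gus is a knave.
Then no assignment of the remaining roles makes every statement match its speaker's type — contradiction.
So Gus is a knight.
With that fixed, Nadia's statement is true, so Nadia is a knight.
With that fixed, Carlos's statement is true, so Carlos is a knight.
With that fixed, Rosa's statement is false, so Rosa is a knave.
With that fixed, Mateo's statement is false, so Mateo is a knave.

Gus: knight, Nadia: knight, Rosa: knave, Carlos: knight, Mateo: knave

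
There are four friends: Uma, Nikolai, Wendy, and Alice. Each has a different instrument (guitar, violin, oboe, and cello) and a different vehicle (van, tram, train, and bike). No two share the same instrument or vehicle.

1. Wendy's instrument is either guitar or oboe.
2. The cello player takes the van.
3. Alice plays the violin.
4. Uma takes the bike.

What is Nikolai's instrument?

cello

With clues 1–3, violin is impossible for Nikolai's instrument.
With clues 1–4, guitar and oboe are impossible for Nikolai's instrument.
That leaves cello.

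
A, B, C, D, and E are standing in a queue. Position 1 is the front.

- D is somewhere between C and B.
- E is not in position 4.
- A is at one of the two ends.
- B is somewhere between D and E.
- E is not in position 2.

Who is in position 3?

With clues 1–3, A is ruled out for position 3.
With clues 1–4, C and E are ruled out for position 3.
With clues 1–5, B is ruled out for position 3.
So position 3 is D.

D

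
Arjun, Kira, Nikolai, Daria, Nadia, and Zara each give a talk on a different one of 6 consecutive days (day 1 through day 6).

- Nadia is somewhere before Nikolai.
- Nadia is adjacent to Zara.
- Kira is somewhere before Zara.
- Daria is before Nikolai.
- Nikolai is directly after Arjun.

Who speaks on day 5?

With clues 1–3, Kira is ruled out for day 5.
With clues 1–5, Daria, Nadia, Nikolai, and Zara are ruled out for day 5.
So day 5 is Arjun.

Arjun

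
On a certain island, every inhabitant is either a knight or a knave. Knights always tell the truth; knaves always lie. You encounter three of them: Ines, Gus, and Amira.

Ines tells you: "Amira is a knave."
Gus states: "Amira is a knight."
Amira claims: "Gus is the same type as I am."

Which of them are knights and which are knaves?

Consider Ines. Suppose Ines is a knight.
Then no assignment of the remaining roles makes every statement match its speaker's type — contradiction.
So Ines is a knave.
Consider Gus. Suppose Gus is a knave.
Then whichever role Amira has, Amira's statement has the wrong truth value — contradiction.
So Gus is a knight.
Consider Amira. Suppose Amira is a knave.
Then Ines's statement comes out true, contradicting Ines being a knave.
So Amira is a knight.

Ines: knave, Gus: knight, Amira: knight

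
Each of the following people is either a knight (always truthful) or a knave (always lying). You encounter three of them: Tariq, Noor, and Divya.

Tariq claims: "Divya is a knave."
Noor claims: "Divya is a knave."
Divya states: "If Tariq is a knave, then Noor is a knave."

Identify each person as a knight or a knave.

Consider Tariq. Suppose Tariq is a knight.
Then no assignment of the remaining roles makes every statement match its speaker's type — contradiction.
So Tariq is a knave.
Consider Noor. Suppose Noor is a knight.
Then no assignment of the remaining roles makes every statement match its speaker's type — contradiction.
So Noor is a knave.
With that fixed, Divya's statement is true, so Divya is a knight.

Tariq: knave, Noor: knave, Divya: knight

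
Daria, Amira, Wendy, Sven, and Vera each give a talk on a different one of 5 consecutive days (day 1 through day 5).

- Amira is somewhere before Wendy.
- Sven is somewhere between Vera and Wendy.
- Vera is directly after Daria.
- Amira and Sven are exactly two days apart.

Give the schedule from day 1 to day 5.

From clue 1: Amira is in {1,2,3,4}.
From clues 1–2: Sven is in {2,3,4}.
From clues 1–3: Wendy is in {2,5}.
From clues 1–4: Amira → day 1, Wendy → day 2, Sven → day 3, Daria → day 4, Vera → day 5.

Amira, Wendy, Sven, Daria, Vera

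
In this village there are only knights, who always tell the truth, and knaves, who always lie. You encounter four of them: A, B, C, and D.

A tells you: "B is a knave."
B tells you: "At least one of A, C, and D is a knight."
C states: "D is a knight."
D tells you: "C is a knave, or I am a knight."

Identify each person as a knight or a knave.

Consider A. Suppose A is a knight.
Then no assignment of the remaining roles makes every statement match its speaker's type — contradiction.
So A is a knave.
Consider B. Suppose B is a knave.
Then A's statement comes out true, contradicting A being a knave.
So B is a knight.
Consider C. Suppose C is a knave.
Then no assignment of the remaining roles makes every statement match its speaker's type — contradiction.
So C is a knight.
Consider D. Suppose D is a knave.
Then C's statement comes out false, contradicting C being a knight.
So D is a knight.

A: knave, B: knight, C: knight, D: knight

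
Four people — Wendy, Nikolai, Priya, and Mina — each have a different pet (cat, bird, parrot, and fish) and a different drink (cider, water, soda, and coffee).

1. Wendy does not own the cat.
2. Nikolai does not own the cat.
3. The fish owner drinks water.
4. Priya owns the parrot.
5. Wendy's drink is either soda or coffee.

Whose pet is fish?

Nikolai

With clues 1–4, Mina and Priya are impossible for the one with pet fish.
With clues 1–5, Wendy is impossible for the one with pet fish.
That leaves Nikolai.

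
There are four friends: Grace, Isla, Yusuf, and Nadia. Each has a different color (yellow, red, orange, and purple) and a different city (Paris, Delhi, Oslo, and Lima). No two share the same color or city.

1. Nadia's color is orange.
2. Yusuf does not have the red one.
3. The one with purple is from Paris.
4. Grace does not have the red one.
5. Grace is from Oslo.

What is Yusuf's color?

Clue 1 rules out orange for Yusuf's color.
With clues 1–2, red is impossible for Yusuf's color.
With clues 1–5, yellow is impossible for Yusuf's color.
That leaves purple.

purple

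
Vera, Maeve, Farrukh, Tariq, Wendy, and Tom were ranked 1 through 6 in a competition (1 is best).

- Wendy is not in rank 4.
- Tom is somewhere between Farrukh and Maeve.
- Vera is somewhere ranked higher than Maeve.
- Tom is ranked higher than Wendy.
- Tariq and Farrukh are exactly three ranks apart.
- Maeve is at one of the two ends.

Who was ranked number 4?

With clue 1, Wendy is ruled out for rank 4.
With clues 1–5, Farrukh and Vera are ruled out for rank 4.
With clues 1–6, Maeve and Tom are ruled out for rank 4.
So rank 4 is Tariq.

Tariq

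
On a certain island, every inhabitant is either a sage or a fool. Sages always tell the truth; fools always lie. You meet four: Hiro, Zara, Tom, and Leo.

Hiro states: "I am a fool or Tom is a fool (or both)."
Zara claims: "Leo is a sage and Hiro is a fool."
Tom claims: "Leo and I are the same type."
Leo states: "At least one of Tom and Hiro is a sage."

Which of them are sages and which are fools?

Consider Hiro. Suppose Hiro is a fool.
Then Hiro's own statement would have to be false, but it can't be — contradiction.
So Hiro is a sage.
With that fixed, Zara's statement is false, so Zara is a fool.
With that fixed, Leo's statement is true, so Leo is a sage.
Consider Tom. Suppose Tom is a sage.
Then Hiro's statement comes out false, contradicting Hiro being a sage.
So Tom is a fool.

Hiro: sage, Zara: fool, Tom: fool, Leo: sage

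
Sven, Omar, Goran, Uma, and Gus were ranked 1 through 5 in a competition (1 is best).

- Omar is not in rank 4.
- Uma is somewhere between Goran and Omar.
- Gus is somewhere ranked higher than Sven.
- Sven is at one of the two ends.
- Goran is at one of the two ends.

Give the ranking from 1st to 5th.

From clue 1: Omar is in {1,2,3,5}.
From clues 1–2: Uma is in {2,3,4}.
From clues 1–4: Sven → rank 5.
From clues 1–5: Goran → rank 1, Uma → rank 2, Omar → rank 3, Gus → rank 4.

Goran, Uma, Omar, Gus, Sven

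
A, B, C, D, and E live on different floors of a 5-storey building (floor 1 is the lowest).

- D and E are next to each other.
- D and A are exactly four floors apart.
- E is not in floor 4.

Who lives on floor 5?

With clues 1–2, B, C, and E are ruled out for floor 5.
With clues 1–3, D is ruled out for floor 5.
So floor 5 is A.

A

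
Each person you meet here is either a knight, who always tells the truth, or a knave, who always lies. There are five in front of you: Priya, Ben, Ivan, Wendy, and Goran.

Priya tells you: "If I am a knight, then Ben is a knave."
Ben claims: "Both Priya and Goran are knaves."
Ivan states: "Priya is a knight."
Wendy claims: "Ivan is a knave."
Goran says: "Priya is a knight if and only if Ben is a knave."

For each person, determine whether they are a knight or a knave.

Priya: knight, Ben: knave, Ivan: knight, Wendy: knave, Goran: knight

Consider Priya. Suppose Priya is a knave.
Then Priya's own statement would have to be false, but it can't be — contradiction.
So Priya is a knight.
With that fixed, Ben's statement is false, so Ben is a knave.
With that fixed, Ivan's statement is true, so Ivan is a knight.
With that fixed, Wendy's statement is false, so Wendy is a knave.
With that fixed, Goran's statement is true, so Goran is a knight.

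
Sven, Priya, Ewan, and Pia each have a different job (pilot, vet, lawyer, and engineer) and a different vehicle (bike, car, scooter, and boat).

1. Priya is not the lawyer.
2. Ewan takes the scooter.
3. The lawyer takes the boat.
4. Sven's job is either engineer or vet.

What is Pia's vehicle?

With clues 1–2, scooter is impossible for Pia's vehicle.
With clues 1–4, bike and car are impossible for Pia's vehicle.
That leaves boat.

boat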